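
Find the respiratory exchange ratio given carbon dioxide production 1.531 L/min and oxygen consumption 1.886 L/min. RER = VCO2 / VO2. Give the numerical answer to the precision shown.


VCO2 = 1.531 L/min
VO2 = 1.886 L/min
RER = 1.531 / 1.886 = 0.8118

0.8118


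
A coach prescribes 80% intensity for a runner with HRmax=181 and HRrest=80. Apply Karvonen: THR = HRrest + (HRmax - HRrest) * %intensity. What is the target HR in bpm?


Heart rate reserve = 181 - 80 = 101
Intensity fraction = 80 / 100 = 0.8
THR = 80 + 101 * 0.8 = 160.8 bpm

160.8 bpm


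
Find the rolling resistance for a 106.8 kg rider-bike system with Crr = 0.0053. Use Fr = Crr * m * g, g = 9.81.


m * g = 106.8 * 9.81 = 1047.708 N
Fr = 0.0053 * 1047.708 = 5.553 N

5.553 N


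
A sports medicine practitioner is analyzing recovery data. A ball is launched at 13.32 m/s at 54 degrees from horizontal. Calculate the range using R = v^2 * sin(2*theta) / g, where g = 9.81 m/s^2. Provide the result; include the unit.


sin(2 * 54) = sin(108) = 0.951057
v^2 = 13.32^2 = 177.4224
R = 177.4224 * 0.951057 / 9.81
= 17.201 m

17.201 m


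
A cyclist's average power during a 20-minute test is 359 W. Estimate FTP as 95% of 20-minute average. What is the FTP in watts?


FTP = 20-min power * 0.95
= 359 * 0.95
= 341.05 W

341.05 W


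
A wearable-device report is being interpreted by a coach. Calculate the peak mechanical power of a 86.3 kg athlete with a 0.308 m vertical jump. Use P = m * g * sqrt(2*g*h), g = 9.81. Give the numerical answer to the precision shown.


First, sqrt(2gh) = sqrt(2 * 9.81 * 0.308)
= sqrt(6.04296) = 2.458243 m/s
Power = 86.3 * 9.81 * 2.458243 = 2081.16 W

2081.16 W


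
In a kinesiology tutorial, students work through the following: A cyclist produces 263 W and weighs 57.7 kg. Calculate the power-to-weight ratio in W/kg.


P/W = power / mass
= 263 / 57.7
= 4.558 W/kg

4.558 W/kg


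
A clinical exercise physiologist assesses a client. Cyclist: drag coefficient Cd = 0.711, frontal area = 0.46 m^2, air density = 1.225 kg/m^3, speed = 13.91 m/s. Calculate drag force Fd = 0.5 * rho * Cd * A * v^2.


v^2 = 13.91^2 = 193.4881
Fd = 0.5 * 1.225 * 0.711 * 0.46 * 193.4881
= 38.76 N

38.76 N


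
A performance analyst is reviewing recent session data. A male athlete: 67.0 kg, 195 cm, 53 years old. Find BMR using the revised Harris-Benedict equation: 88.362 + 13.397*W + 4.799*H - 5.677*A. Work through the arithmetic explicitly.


Intercept = 88.362
Weight contribution = 13.397 * 67.0 = 897.599
Height contribution = 4.799 * 195 = 935.805
Age contribution = 5.677 * 53 = 300.881
BMR = 88.362 + 897.599 + 935.805 - 300.881
= 1620.89 kcal/day

1620.89 kcal/day


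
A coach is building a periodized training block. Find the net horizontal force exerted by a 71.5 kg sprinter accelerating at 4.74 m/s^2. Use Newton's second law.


Newton's second law: F = m * a
F = 71.5 * 4.74 = 338.91 N

338.91 N


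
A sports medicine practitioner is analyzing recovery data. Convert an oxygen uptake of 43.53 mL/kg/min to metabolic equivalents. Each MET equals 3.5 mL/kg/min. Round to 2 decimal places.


One MET = 3.5 mL/kg/min
Number of METs = 43.53 / 3.5
= 12.44 METs

12.44 METs


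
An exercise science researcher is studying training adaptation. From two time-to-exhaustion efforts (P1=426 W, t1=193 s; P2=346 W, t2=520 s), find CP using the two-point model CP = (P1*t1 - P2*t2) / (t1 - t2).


Work in trial 1 = 82218 J
Work in trial 2 = 179920 J
Delta work = -97702 J
Delta time = -327 s
CP = -97702 / -327 = 298.78 W

298.78 W


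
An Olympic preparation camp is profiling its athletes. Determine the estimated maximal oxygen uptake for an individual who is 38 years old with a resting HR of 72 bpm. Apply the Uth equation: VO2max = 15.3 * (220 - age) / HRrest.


HRmax = 220 - 38 = 182
VO2max = 15.3 * (182 / 72)
= 15.3 * 2.5278
= 38.68 mL/kg/min

38.68 mL/kg/min


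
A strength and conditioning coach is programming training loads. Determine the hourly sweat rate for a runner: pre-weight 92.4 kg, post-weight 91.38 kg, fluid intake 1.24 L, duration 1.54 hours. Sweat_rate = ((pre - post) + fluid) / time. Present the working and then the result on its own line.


Mass lost = 92.4 - 91.38 = 1.02 kg
Add fluid consumed: 1.02 + 1.24 = 2.26 L total sweat
Sweat rate = 2.26 / 1.54 = 1.468 L/h

1.468 L/h


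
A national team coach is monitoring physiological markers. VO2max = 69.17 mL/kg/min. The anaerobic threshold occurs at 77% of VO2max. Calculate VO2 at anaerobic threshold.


AT fraction = 77 / 100 = 0.77
AT VO2 = 69.17 * 0.77
= 53.26 mL/kg/min

53.26 mL/kg/min


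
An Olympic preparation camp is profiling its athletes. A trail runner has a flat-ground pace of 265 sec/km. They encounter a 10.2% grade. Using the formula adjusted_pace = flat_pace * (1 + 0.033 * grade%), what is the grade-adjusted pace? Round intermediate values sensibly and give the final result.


Grade factor = 1 + 0.033 * 10.2 = 1.3366
Adjusted = 265 * 1.3366 = 354.2 sec/km

354.2 s/km


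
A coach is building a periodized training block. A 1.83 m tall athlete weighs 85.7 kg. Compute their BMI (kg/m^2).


height^2 = 3.3489 m^2
BMI = 85.7 / 3.3489 = 25.59 kg/m^2

25.59 kg/m^2


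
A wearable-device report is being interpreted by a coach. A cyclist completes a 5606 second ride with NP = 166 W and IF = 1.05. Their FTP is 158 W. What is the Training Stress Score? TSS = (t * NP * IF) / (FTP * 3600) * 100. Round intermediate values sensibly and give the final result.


t * NP * IF = 5606 * 166 * 1.05 = 977125.8
FTP * 3600 = 568800
TSS = (977125.8 / 568800) * 100 = 171.79

171.79 TSS


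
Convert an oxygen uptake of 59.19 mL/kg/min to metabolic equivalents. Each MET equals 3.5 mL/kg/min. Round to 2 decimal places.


One MET = 3.5 mL/kg/min
Number of METs = 59.19 / 3.5
= 16.91 METs

16.91 METs


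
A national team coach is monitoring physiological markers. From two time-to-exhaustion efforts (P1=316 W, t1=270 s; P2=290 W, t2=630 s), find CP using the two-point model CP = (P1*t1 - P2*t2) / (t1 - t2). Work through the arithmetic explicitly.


Work in trial 1 = 85320 J
Work in trial 2 = 182700 J
Delta work = -97380 J
Delta time = -360 s
CP = -97380 / -360 = 270.5 W

270.5 W


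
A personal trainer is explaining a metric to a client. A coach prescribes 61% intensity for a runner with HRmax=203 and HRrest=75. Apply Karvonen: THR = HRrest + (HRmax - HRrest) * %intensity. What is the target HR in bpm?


Heart rate reserve = 203 - 75 = 128
Intensity fraction = 61 / 100 = 0.61
THR = 75 + 128 * 0.61 = 153.08 bpm

153.08 bpm


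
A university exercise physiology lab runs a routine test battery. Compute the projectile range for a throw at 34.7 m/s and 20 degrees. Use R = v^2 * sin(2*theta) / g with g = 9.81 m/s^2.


Two times the angle = 40 degrees
sin(40) = 0.642788
R = 1204.09 * 0.642788 / 9.81 = 78.896 m

78.896 m


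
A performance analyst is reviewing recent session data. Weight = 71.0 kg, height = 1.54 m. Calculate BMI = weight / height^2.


height^2 = 1.54^2 = 2.3716
BMI = 71.0 / 2.3716 = 29.94 kg/m^2

29.94 kg/m^2


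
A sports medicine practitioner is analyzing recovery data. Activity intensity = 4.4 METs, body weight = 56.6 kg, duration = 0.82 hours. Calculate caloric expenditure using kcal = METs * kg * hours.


kcal = 4.4 * 56.6 * 0.82
= 249.04 * 0.82
= 204.21 kcal

204.21 kcal


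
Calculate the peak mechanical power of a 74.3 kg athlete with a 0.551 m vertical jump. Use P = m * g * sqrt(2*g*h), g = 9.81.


First, sqrt(2gh) = sqrt(2 * 9.81 * 0.551)
= sqrt(10.81062) = 3.287951 m/s
Power = 74.3 * 9.81 * 3.287951 = 2396.53 W

2396.53 W


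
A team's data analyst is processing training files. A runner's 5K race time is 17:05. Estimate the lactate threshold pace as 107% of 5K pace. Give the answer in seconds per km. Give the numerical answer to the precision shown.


Total race time = 17*60 + 5 = 1025 seconds
5K pace = 1025 / 5 = 205.0 sec/km
LT pace = 205.0 * 1.07 = 219.35 sec/km

219.35 s/km


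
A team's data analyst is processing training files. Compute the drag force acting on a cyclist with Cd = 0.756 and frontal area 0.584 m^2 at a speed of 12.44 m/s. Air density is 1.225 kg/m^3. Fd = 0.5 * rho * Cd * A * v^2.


Step 1: v^2 = 154.7536
Step 2: Fd = 0.5 * 1.225 * 0.756 * 0.584 * 154.7536
= 41.849 N

41.849 N


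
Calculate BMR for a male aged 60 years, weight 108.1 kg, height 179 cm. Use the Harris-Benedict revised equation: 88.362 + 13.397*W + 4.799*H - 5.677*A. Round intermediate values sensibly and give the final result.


Substituting values:
W term = 13.397 * 108.1 = 1448.2157
H term = 4.799 * 179 = 859.021
A term = 5.677 * 60 = 340.62
BMR = 2054.98 kcal/day

2054.98 kcal/day


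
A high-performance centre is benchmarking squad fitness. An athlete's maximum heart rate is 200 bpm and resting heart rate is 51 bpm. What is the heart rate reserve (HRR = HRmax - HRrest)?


HRR = HRmax - HRrest
= 200 - 51
= 149 bpm

149 bpm


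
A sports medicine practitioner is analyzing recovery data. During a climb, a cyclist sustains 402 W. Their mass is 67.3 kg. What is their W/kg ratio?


Power-to-weight = 402 W / 67.3 kg
= 5.973 W/kg

5.973 W/kg


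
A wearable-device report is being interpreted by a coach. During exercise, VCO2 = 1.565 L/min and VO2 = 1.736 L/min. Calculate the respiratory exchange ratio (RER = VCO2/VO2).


RER = VCO2 / VO2
= 1.565 / 1.736
= 0.9015

0.9015


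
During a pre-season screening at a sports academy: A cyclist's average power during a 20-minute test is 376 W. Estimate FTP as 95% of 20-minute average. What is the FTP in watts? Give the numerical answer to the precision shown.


FTP = 20-min power * 0.95
= 376 * 0.95
= 357.2 W

357.2 W


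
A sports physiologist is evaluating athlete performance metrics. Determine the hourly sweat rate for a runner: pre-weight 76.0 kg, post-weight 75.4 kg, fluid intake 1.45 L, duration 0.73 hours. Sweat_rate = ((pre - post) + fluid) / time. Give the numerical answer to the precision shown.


Mass lost = 76.0 - 75.4 = 0.6 kg
Add fluid consumed: 0.6 + 1.45 = 2.05 L total sweat
Sweat rate = 2.05 / 0.73 = 2.808 L/h

2.808 L/h


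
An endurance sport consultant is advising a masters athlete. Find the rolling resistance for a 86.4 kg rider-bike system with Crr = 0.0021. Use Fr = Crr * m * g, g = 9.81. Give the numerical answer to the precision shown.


m * g = 86.4 * 9.81 = 847.584 N
Fr = 0.0021 * 847.584 = 1.78 N

1.78 N


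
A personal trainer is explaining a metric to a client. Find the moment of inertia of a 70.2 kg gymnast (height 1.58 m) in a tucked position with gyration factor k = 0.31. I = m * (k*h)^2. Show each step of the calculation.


Radius of gyration = 0.31 * 1.58 = 0.4898 m
I = 70.2 * 0.4898^2
= 70.2 * 0.239904
= 16.841 kg*m^2

16.841 kg*m^2


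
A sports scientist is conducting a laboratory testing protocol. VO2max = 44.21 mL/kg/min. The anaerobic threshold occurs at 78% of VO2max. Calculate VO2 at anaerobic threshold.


AT fraction = 78 / 100 = 0.78
AT VO2 = 44.21 * 0.78
= 34.48 mL/kg/min

34.48 mL/kg/min


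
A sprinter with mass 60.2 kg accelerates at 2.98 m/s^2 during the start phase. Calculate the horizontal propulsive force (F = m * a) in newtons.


F = m * a
= 60.2 * 2.98
= 179.4 N

179.4 N


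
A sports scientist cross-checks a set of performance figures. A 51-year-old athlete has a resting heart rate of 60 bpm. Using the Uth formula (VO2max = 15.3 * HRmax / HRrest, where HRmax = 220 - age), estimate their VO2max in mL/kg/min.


HRmax = 220 - 51 = 169 bpm
Ratio = HRmax / HRrest = 169 / 60 = 2.8167
VO2max = 15.3 * 2.8167 = 43.1 mL/kg/min

43.1 mL/kg/min


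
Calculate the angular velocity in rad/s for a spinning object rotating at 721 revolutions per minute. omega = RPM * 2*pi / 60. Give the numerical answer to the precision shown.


omega = RPM * 2*pi / 60
= 721 * 6.28318531 / 60
= 75.503 rad/s

75.503 rad/s


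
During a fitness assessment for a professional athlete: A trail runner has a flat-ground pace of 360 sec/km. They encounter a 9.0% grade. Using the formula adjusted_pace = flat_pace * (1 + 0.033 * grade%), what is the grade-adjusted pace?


Grade factor = 1 + 0.033 * 9.0 = 1.297
Adjusted = 360 * 1.297 = 466.92 sec/km

466.92 s/km


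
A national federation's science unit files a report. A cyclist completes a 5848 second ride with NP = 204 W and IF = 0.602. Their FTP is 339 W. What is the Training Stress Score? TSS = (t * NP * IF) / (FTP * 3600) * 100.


t * NP * IF = 5848 * 204 * 0.602 = 718181.184
FTP * 3600 = 1220400
TSS = (718181.184 / 1220400) * 100 = 58.85

58.85 TSS


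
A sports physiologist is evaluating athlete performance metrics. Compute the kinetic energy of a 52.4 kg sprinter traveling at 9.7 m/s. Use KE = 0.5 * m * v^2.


Velocity squared = 94.09
KE = 0.5 * 52.4 * 94.09 = 2465.16 J

2465.16 J


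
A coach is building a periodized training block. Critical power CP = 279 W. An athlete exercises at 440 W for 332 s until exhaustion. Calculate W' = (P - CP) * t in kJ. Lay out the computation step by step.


P - CP = 440 - 279 = 161 W
W' = 161 * 332 = 53452 J
= 53452 / 1000 = 53.452 kJ

53.452 kJ


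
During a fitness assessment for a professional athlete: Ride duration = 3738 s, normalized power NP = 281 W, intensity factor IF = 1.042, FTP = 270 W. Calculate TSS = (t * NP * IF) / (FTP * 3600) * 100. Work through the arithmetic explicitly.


Numerator = 3738 * 281 * 1.042 = 1094493.876
Denominator = 270 * 3600 = 972000
TSS = 1094493.876 / 972000 * 100
= 112.6

112.6 TSS


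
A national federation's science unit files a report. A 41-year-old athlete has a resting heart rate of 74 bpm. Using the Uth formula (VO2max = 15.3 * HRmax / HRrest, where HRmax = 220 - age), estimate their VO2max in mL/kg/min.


HRmax = 220 - 41 = 179 bpm
Ratio = HRmax / HRrest = 179 / 74 = 2.4189
VO2max = 15.3 * 2.4189 = 37.01 mL/kg/min

37.01 mL/kg/min


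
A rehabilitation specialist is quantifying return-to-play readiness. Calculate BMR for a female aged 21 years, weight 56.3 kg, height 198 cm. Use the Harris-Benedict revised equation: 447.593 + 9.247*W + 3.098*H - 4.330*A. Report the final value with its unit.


Substituting values:
W term = 9.247 * 56.3 = 520.6061
H term = 3.098 * 198 = 613.404
A term = 4.330 * 21 = 90.93
BMR = 1490.67 kcal/day

1490.67 kcal/day


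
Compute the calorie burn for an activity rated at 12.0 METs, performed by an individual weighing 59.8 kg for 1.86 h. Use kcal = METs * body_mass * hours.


Product of METs and mass = 12.0 * 59.8 = 717.6
Total kcal = 717.6 * 1.86 = 1334.74 kcal

1334.74 kcal


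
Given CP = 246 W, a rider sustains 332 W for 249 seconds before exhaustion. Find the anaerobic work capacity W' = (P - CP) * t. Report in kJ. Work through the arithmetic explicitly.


Excess power = 332 - 246 = 86 W
Work above CP = 86 * 249 = 21414 J
W' = 21.414 kJ

21.414 kJ


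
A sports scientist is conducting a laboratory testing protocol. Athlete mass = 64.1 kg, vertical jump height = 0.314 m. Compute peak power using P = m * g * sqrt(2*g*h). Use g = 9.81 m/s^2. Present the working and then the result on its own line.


sqrt(2 * 9.81 * 0.314) = sqrt(6.16068) = 2.482072 m/s
P = 64.1 * 9.81 * 2.482072
= 1560.78 W

1560.78 W


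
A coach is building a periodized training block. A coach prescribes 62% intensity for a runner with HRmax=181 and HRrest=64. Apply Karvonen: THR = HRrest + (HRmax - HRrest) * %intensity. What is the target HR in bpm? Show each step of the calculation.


Heart rate reserve = 181 - 64 = 117
Intensity fraction = 62 / 100 = 0.62
THR = 64 + 117 * 0.62 = 136.54 bpm

136.54 bpm


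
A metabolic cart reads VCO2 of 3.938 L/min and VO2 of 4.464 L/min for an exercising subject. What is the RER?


RER = VCO2 / VO2 = 3.938 / 4.464 = 0.8822

0.8822


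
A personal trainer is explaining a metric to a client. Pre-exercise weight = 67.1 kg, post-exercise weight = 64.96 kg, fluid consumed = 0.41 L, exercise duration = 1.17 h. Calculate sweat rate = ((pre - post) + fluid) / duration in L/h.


Weight loss = 67.1 - 64.96 = 2.14 kg (approx L)
Total sweat = 2.14 + 0.41 = 2.55 L
Sweat rate = 2.55 / 1.17 = 2.179 L/h

2.179 L/h


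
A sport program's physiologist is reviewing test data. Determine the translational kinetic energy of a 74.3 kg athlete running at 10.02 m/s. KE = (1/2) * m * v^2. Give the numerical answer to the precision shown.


KE = 0.5 * m * v^2
= 0.5 * 74.3 * 10.02^2
= 0.5 * 74.3 * 100.4004
= 3729.87 J

3729.87 J


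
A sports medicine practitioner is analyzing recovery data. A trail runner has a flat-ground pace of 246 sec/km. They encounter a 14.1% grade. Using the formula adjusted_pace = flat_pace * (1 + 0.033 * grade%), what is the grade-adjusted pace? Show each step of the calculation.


Grade factor = 1 + 0.033 * 14.1 = 1.4653
Adjusted = 246 * 1.4653 = 360.46 sec/km

360.46 s/km


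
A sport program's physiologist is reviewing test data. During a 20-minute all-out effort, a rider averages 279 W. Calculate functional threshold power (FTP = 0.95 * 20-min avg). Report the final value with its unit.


FTP = 0.95 * 279
= 265.05 W

265.05 W


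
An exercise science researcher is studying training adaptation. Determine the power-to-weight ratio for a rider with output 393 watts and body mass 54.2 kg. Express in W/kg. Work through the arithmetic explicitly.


P/W = 393 / 54.2 = 7.251 W/kg

7.251 W/kg


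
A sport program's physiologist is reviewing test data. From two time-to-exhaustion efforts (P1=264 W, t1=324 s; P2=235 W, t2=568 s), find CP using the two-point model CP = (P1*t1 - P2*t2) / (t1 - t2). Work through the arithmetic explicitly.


Work in trial 1 = 85536 J
Work in trial 2 = 133480 J
Delta work = -47944 J
Delta time = -244 s
CP = -47944 / -244 = 196.49 W

196.49 W


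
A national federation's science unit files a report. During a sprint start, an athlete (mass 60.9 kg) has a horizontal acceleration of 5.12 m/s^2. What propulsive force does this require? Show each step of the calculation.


Propulsive force = mass * acceleration
= 60.9 kg * 5.12 m/s^2
= 311.81 N

311.81 N


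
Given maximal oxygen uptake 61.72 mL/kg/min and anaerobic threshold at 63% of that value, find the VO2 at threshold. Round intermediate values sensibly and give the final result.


Percentage as decimal = 0.63
VO2 at AT = 61.72 * 0.63 = 38.88 mL/kg/min

38.88 mL/kg/min


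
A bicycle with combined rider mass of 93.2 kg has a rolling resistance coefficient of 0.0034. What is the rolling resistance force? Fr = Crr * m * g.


Fr = 0.0034 * 93.2 * 9.81
= 0.31688 * 9.81
= 3.109 N

3.109 N


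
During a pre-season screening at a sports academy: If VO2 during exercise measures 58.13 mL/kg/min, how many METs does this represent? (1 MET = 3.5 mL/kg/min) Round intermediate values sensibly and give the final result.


METs = VO2 / 3.5 = 58.13 / 3.5 = 16.61

16.61 METs


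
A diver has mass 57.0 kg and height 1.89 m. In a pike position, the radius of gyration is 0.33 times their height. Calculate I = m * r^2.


r = 0.33 * 1.89 = 0.6237 m
I = m * r^2 = 57.0 * 0.389002 = 22.173 kg*m^2

22.173 kg*m^2


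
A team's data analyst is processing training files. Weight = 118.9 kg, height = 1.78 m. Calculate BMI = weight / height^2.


height^2 = 1.78^2 = 3.1684
BMI = 118.9 / 3.1684 = 37.53 kg/m^2

37.53 kg/m^2


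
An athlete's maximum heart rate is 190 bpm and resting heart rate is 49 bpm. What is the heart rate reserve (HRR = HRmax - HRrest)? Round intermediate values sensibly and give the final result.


HRR = HRmax - HRrest
= 190 - 49
= 141 bpm

141 bpm


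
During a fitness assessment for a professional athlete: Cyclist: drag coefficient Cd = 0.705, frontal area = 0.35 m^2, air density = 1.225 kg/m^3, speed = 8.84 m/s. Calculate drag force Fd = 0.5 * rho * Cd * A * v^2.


v^2 = 8.84^2 = 78.1456
Fd = 0.5 * 1.225 * 0.705 * 0.35 * 78.1456
= 11.81 N

11.81 N


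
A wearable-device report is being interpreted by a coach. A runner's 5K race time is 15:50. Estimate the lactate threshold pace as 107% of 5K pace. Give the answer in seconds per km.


Total race time = 15*60 + 50 = 950 seconds
5K pace = 950 / 5 = 190.0 sec/km
LT pace = 190.0 * 1.07 = 203.3 sec/km

203.3 s/km


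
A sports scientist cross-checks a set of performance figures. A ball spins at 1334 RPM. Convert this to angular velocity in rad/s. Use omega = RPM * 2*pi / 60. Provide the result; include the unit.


omega = 1334 * 2 * pi / 60
= 1334 * 6.28318531 / 60
= 8381.769 / 60
= 139.696 rad/s

139.696 rad/s


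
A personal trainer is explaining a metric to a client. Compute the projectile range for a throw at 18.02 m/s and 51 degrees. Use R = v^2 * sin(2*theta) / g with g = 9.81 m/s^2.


Two times the angle = 102 degrees
sin(102) = 0.978148
R = 324.7204 * 0.978148 / 9.81 = 32.378 m

32.378 m


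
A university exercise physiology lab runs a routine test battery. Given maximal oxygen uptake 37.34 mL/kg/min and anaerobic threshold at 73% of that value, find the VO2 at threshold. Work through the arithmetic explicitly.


Percentage as decimal = 0.73
VO2 at AT = 37.34 * 0.73 = 27.26 mL/kg/min

27.26 mL/kg/min


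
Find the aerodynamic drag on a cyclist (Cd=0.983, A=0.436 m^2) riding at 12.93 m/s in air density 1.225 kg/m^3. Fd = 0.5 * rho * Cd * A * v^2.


Fd = 0.5 * 1.225 * 0.983 * 0.436 * 12.93^2
= 0.5 * 1.225 * 0.983 * 0.436 * 167.1849
= 43.888 N

43.888 N


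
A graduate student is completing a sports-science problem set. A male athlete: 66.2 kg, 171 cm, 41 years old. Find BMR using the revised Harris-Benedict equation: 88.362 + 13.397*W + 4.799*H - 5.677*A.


Intercept = 88.362
Weight contribution = 13.397 * 66.2 = 886.8814
Height contribution = 4.799 * 171 = 820.629
Age contribution = 5.677 * 41 = 232.757
BMR = 88.362 + 886.8814 + 820.629 - 232.757
= 1563.12 kcal/day

1563.12 kcal/day


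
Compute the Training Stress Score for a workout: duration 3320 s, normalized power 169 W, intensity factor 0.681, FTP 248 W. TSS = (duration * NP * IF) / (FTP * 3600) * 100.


Product = 3320 * 169 * 0.681 = 382095.48
Base = 248 * 3600 = 892800
TSS = 382095.48 / 892800 * 100 = 42.8

42.8 TSS


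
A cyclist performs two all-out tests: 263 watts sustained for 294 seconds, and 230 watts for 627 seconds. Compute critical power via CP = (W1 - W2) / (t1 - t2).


W1 = P1 * t1 = 263 * 294 = 77322 J
W2 = P2 * t2 = 230 * 627 = 144210 J
CP = (77322 - 144210) / (294 - 627)
= 200.86 W

200.86 W


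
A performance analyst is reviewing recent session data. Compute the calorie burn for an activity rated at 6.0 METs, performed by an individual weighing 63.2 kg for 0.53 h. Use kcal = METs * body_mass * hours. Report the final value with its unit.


Product of METs and mass = 6.0 * 63.2 = 379.2
Total kcal = 379.2 * 0.53 = 200.98 kcal

200.98 kcal


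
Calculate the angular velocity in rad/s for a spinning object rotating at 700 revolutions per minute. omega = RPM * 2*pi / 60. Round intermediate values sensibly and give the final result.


omega = RPM * 2*pi / 60
= 700 * 6.28318531 / 60
= 73.304 rad/s

73.304 rad/s


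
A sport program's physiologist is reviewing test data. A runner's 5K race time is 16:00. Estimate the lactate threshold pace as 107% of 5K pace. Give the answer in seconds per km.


Total race time = 16*60 + 0 = 960 seconds
5K pace = 960 / 5 = 192.0 sec/km
LT pace = 192.0 * 1.07 = 205.44 sec/km

205.44 s/km


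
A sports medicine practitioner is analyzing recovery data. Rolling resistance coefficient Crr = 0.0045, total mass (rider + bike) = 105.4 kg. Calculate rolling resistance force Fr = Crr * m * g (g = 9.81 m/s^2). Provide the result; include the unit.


Fr = Crr * m * g
= 0.0045 * 105.4 * 9.81
= 4.653 N

4.653 N


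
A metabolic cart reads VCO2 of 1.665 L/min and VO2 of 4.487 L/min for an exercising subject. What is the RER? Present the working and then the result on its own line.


RER = VCO2 / VO2 = 1.665 / 4.487 = 0.3711

0.3711


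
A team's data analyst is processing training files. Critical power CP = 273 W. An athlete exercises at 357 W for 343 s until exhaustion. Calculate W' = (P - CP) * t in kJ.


P - CP = 357 - 273 = 84 W
W' = 84 * 343 = 28812 J
= 28812 / 1000 = 28.812 kJ

28.812 kJ


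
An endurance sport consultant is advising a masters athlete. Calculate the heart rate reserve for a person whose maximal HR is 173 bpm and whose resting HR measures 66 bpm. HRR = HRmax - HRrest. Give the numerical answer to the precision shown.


HRmax = 173 bpm
HRrest = 66 bpm
HRR = 173 - 66 = 107 bpm

107 bpm


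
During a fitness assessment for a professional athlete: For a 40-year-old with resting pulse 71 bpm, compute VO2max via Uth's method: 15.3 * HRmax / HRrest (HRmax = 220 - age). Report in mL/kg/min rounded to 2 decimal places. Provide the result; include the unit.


Step 1: HRmax = 220 - 40 = 180 bpm
Step 2: Ratio = 180 / 71 = 2.5352
Step 3: VO2max = 15.3 * 2.5352 = 38.79 mL/kg/min

38.79 mL/kg/min


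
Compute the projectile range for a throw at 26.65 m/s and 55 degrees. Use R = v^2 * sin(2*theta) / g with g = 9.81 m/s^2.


Two times the angle = 110 degrees
sin(110) = 0.939693
R = 710.2225 * 0.939693 / 9.81 = 68.032 m

68.032 m


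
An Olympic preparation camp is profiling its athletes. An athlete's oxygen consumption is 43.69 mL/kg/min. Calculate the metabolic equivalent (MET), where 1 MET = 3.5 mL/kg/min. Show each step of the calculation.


MET = VO2 / 3.5
= 43.69 / 3.5
= 12.48 METs

12.48 METs


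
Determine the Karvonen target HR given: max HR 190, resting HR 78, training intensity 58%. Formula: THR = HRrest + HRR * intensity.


HRR = HRmax - HRrest = 190 - 78 = 112
THR = 78 + 112 * 0.58
= 142.96 bpm

142.96 bpm


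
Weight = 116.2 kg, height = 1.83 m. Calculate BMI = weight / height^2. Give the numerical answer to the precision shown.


height^2 = 1.83^2 = 3.3489
BMI = 116.2 / 3.3489 = 34.7 kg/m^2

34.7 kg/m^2


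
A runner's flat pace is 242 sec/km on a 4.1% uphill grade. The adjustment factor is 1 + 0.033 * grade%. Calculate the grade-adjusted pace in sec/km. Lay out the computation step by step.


Factor = 1 + 0.033 * 4.1 = 1.1353
Adjusted pace = 242 * 1.1353
= 274.74 sec/km

274.74 s/km


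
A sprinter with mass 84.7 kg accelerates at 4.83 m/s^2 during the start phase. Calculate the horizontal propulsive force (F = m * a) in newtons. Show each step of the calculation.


F = m * a
= 84.7 * 4.83
= 409.1 N

409.1 N


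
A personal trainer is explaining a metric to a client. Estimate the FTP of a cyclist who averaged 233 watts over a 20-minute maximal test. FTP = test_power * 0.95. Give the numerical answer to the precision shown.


FTP = 233 * 0.95 = 221.35 W

221.35 W


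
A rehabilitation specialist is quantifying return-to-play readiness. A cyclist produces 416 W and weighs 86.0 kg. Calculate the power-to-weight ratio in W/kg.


P/W = power / mass
= 416 / 86.0
= 4.837 W/kg

4.837 W/kg


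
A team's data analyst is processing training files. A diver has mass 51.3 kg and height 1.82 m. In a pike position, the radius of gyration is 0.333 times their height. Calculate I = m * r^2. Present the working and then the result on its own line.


r = 0.333 * 1.82 = 0.60606 m
I = m * r^2 = 51.3 * 0.367309 = 18.843 kg*m^2

18.843 kg*m^2


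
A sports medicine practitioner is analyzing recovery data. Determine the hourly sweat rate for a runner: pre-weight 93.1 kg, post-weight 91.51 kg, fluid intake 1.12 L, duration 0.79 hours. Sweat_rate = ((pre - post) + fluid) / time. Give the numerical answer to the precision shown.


Mass lost = 93.1 - 91.51 = 1.59 kg
Add fluid consumed: 1.59 + 1.12 = 2.71 L total sweat
Sweat rate = 2.71 / 0.79 = 3.43 L/h

3.43 L/h


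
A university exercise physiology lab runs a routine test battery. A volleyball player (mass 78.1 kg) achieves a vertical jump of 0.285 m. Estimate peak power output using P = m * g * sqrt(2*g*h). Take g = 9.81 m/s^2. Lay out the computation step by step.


2 * g * h = 2 * 9.81 * 0.285 = 5.5917
sqrt(5.5917) = 2.364678 m/s
P = 78.1 * 9.81 * 2.364678 = 1811.72 W

1811.72 W


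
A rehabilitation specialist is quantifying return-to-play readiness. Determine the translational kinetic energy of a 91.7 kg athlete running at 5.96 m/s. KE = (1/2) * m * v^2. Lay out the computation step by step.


KE = 0.5 * m * v^2
= 0.5 * 91.7 * 5.96^2
= 0.5 * 91.7 * 35.5216
= 1628.67 J

1628.67 J


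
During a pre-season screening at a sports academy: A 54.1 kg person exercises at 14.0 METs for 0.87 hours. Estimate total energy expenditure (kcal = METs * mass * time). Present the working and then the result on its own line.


Energy = METs * mass(kg) * time(h)
= 14.0 * 54.1 * 0.87
= 658.94 kcal

658.94 kcal


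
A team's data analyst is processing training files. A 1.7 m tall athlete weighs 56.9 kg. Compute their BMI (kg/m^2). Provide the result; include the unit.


height^2 = 2.89 m^2
BMI = 56.9 / 2.89 = 19.69 kg/m^2

19.69 kg/m^2


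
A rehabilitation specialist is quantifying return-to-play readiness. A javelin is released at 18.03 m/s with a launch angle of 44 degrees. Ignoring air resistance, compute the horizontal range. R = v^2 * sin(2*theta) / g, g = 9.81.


Launch speed squared = 325.0809
sin(2 * 44 deg) = 0.999391
Range = 325.0809 * 0.999391 / 9.81
= 33.118 m

33.118 m


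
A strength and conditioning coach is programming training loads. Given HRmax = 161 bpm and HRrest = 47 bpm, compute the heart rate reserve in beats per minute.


Heart rate reserve = maximum HR minus resting HR
HRR = 161 - 47 = 114 bpm

114 bpm


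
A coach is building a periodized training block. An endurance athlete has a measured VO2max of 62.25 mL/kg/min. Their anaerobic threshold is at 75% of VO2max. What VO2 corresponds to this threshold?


Anaerobic threshold VO2 = VO2max * 75%
= 62.25 * 0.75
= 46.69 mL/kg/min

46.69 mL/kg/min


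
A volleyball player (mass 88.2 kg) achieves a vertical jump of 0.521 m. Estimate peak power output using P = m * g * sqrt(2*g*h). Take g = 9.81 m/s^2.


2 * g * h = 2 * 9.81 * 0.521 = 10.22202
sqrt(10.22202) = 3.197189 m/s
P = 88.2 * 9.81 * 3.197189 = 2766.34 W

2766.34 W


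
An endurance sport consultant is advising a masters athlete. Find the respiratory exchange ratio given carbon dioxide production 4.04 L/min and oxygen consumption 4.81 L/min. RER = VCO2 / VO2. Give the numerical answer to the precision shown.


VCO2 = 4.04 L/min
VO2 = 4.81 L/min
RER = 4.04 / 4.81 = 0.8399

0.8399


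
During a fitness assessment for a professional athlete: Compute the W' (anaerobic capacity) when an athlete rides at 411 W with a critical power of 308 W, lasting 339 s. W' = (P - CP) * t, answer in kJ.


Above-CP power = 103 W
Duration = 339 s
W' = 103 * 339 = 34917 J
Convert: 34917 / 1000 = 34.917 kJ

34.917 kJ


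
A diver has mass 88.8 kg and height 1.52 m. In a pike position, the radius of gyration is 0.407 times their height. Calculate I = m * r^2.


r = 0.407 * 1.52 = 0.61864 m
I = m * r^2 = 88.8 * 0.382715 = 33.985 kg*m^2

33.985 kg*m^2


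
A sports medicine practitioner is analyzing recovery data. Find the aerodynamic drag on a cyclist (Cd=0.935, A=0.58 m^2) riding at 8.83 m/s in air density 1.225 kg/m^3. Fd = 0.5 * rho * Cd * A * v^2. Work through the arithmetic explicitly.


Fd = 0.5 * 1.225 * 0.935 * 0.58 * 8.83^2
= 0.5 * 1.225 * 0.935 * 0.58 * 77.9689
= 25.898 N

25.898 N


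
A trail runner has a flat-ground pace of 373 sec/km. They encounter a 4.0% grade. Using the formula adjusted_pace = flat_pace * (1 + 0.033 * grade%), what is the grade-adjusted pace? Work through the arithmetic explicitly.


Grade factor = 1 + 0.033 * 4.0 = 1.132
Adjusted = 373 * 1.132 = 422.24 sec/km

422.24 s/km


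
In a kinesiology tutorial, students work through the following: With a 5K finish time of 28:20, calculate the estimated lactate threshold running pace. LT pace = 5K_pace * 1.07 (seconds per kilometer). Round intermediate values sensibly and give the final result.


Race duration = 1700 s for 5 km
Average pace = 1700 / 5 = 340.0 s/km
LT pace = 340.0 * 1.07
= 363.8 s/km

363.8 s/km


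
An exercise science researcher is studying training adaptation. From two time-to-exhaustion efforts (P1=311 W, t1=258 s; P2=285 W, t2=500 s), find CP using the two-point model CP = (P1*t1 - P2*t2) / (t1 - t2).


Work in trial 1 = 80238 J
Work in trial 2 = 142500 J
Delta work = -62262 J
Delta time = -242 s
CP = -62262 / -242 = 257.28 W

257.28 W


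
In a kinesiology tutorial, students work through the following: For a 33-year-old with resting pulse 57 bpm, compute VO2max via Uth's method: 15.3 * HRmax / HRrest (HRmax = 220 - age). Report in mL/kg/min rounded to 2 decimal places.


Step 1: HRmax = 220 - 33 = 187 bpm
Step 2: Ratio = 187 / 57 = 3.2807
Step 3: VO2max = 15.3 * 3.2807 = 50.19 mL/kg/min

50.19 mL/kg/min


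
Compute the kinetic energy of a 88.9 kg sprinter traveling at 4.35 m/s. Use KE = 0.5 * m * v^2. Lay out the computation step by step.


Velocity squared = 18.9225
KE = 0.5 * 88.9 * 18.9225 = 841.11 J

841.11 J


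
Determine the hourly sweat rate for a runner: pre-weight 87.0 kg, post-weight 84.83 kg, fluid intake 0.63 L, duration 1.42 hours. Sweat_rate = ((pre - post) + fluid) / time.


Mass lost = 87.0 - 84.83 = 2.17 kg
Add fluid consumed: 2.17 + 0.63 = 2.8 L total sweat
Sweat rate = 2.8 / 1.42 = 1.972 L/h

1.972 L/h


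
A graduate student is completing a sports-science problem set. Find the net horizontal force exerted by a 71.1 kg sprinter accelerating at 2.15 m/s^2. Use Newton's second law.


Newton's second law: F = m * a
F = 71.1 * 2.15 = 152.87 N

152.87 N


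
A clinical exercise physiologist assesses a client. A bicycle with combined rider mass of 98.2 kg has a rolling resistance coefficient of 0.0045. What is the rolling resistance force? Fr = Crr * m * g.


Fr = 0.0045 * 98.2 * 9.81
= 0.4419 * 9.81
= 4.335 N

4.335 N


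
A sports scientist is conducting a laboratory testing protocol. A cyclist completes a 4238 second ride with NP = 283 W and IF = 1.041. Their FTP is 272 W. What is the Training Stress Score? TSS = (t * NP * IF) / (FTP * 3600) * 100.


t * NP * IF = 4238 * 283 * 1.041 = 1248527.514
FTP * 3600 = 979200
TSS = (1248527.514 / 979200) * 100 = 127.5

127.5 TSS


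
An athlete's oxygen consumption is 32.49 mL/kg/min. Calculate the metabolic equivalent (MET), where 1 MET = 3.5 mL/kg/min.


MET = VO2 / 3.5
= 32.49 / 3.5
= 9.28 METs

9.28 METs


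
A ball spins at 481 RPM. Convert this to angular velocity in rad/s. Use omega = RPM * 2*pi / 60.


omega = 481 * 2 * pi / 60
= 481 * 6.28318531 / 60
= 3022.212 / 60
= 50.37 rad/s

50.37 rad/s


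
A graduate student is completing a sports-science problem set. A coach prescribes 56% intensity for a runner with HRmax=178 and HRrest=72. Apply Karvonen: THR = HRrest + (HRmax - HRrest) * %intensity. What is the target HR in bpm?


Heart rate reserve = 178 - 72 = 106
Intensity fraction = 56 / 100 = 0.56
THR = 72 + 106 * 0.56 = 131.36 bpm

131.36 bpm


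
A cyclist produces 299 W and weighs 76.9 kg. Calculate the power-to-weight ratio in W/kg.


P/W = power / mass
= 299 / 76.9
= 3.888 W/kg

3.888 W/kg


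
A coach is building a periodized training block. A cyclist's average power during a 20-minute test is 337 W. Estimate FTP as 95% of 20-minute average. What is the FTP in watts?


FTP = 20-min power * 0.95
= 337 * 0.95
= 320.15 W

320.15 W


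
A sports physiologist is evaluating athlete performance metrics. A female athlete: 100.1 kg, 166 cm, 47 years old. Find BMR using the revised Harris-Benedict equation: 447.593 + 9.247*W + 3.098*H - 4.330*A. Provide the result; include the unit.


Intercept = 447.593
Weight contribution = 9.247 * 100.1 = 925.6247
Height contribution = 3.098 * 166 = 514.268
Age contribution = 4.33 * 47 = 203.51
BMR = 447.593 + 925.6247 + 514.268 - 203.51
= 1683.98 kcal/day

1683.98 kcal/day


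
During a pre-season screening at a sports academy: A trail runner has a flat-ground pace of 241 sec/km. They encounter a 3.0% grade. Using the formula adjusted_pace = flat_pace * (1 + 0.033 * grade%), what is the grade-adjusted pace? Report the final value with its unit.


Grade factor = 1 + 0.033 * 3.0 = 1.099
Adjusted = 241 * 1.099 = 264.86 sec/km

264.86 s/km


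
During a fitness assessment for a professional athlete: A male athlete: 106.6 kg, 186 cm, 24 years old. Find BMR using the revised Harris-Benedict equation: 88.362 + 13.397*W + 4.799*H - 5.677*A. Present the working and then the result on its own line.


Intercept = 88.362
Weight contribution = 13.397 * 106.6 = 1428.1202
Height contribution = 4.799 * 186 = 892.614
Age contribution = 5.677 * 24 = 136.248
BMR = 88.362 + 1428.1202 + 892.614 - 136.248
= 2272.85 kcal/day

2272.85 kcal/day


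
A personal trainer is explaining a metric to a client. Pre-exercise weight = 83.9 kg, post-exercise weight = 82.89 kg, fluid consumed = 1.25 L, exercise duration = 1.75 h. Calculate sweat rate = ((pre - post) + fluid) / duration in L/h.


Weight loss = 83.9 - 82.89 = 1.01 kg (approx L)
Total sweat = 1.01 + 1.25 = 2.26 L
Sweat rate = 2.26 / 1.75 = 1.291 L/h

1.291 L/h


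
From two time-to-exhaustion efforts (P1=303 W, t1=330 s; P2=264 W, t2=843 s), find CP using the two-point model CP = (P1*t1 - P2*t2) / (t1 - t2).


Work in trial 1 = 99990 J
Work in trial 2 = 222552 J
Delta work = -122562 J
Delta time = -513 s
CP = -122562 / -513 = 238.91 W

238.91 W


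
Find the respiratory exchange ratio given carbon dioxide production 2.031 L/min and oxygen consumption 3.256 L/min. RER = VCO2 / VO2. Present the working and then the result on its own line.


VCO2 = 2.031 L/min
VO2 = 3.256 L/min
RER = 2.031 / 3.256 = 0.6238

0.6238


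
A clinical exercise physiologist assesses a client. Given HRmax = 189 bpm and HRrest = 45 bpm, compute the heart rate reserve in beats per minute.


Heart rate reserve = maximum HR minus resting HR
HRR = 189 - 45 = 144 bpm

144 bpm


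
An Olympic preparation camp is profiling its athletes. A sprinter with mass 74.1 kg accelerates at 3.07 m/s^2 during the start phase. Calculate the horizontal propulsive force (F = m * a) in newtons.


F = m * a
= 74.1 * 3.07
= 227.49 N

227.49 N


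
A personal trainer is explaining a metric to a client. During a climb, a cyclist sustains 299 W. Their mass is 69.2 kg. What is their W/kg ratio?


Power-to-weight = 299 W / 69.2 kg
= 4.321 W/kg

4.321 W/kg


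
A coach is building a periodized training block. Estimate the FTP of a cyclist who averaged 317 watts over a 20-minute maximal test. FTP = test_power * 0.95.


FTP = 317 * 0.95 = 301.15 W

301.15 W


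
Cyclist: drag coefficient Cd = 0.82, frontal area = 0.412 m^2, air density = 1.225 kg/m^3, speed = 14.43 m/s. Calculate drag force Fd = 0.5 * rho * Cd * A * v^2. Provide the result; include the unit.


v^2 = 14.43^2 = 208.2249
Fd = 0.5 * 1.225 * 0.82 * 0.412 * 208.2249
= 43.087 N

43.087 N


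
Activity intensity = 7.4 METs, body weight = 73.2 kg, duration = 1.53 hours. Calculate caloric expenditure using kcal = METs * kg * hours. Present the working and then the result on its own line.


kcal = 7.4 * 73.2 * 1.53
= 541.68 * 1.53
= 828.77 kcal

828.77 kcal


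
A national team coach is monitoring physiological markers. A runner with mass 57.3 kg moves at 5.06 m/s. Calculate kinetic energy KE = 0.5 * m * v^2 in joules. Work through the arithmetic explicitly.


v^2 = 5.06^2 = 25.6036
KE = 0.5 * 57.3 * 25.6036
= 733.54 J

733.54 J


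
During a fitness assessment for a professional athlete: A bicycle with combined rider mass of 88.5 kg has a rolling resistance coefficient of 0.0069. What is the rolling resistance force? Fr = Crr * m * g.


Fr = 0.0069 * 88.5 * 9.81
= 0.61065 * 9.81
= 5.99 N

5.99 N
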